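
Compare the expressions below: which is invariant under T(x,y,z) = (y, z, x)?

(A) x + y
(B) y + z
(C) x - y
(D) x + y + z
D

Apply T(x,y,z) = (y, z, x) to each option, i.e. replace (x, y, z) by the transformed coordinates.
Substitute the transformed coordinates into each option and compare with the original:
(A) x + y  ->  (y) + (z) = y + z   [differs from x + y: not invariant]
(B) y + z  ->  (z) + (x) = x + z   [differs from y + z: not invariant]
(C) x - y  ->  (y) - (z) = y - z   [differs from x - y: not invariant]
(D) x + y + z  ->  (y) + (z) + (x) = x + y + z   [equals x + y + z: invariant]

Only option (D), x + y + z, is unchanged by the transformation.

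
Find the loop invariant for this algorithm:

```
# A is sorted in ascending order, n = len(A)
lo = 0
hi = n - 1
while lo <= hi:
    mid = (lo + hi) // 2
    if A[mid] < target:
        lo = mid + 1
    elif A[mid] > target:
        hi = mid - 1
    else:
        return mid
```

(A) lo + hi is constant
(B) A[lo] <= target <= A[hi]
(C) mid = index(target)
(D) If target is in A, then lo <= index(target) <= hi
D

A loop invariant must hold before the first iteration and be re-established by every execution of the body.

(D) If target is in A, then lo <= index(target) <= hi: Before the loop [lo, hi] = [0, n-1] covers every index. When A[mid] < target, sortedness puts target strictly to the right of mid, so setting lo = mid + 1 keeps index(target) in [lo, hi]; symmetrically for hi = mid - 1. Hence 'if target is in A then lo <= index(target) <= hi' holds after every iteration, and when lo > hi it proves target is absent.

The other options fail:
(A) lo + hi is constant: each iteration moves exactly one of lo, hi, so lo + hi changes (e.g. 0 + (n-1) becomes (mid+1) + (n-1)).
(B) A[lo] <= target <= A[hi]: fails when target is not in A (e.g. target < A[0] already violates it before the loop), so it is not maintained in general.
(C) mid = index(target): mid is just the current probe; it equals index(target) only on the iteration that returns.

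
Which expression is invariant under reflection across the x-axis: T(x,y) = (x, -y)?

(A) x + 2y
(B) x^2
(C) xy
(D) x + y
B

The map is reflection across the x-axis: T(x,y) = (x, -y).
Substitute the transformed coordinates into each option and compare with the original:
(A) x + 2y  ->  (x) + 2(-y) = x - 2y   [differs from x + 2y: not invariant]
(B) x^2  ->  (x)^2 = x^2   [equals x^2: invariant]
(C) xy  ->  (x)(-y) = -xy   [differs from xy: not invariant]
(D) x + y  ->  (x) + (-y) = x - y   [differs from x + y: not invariant]

Only option (B), x^2, is unchanged by the transformation.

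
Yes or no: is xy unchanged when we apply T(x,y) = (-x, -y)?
Yes

Substitute T(x,y) = (-x, -y) into the expression and compare with the original.

Original: xy
After applying T: (-x)(-y) = xy

This is identical to the original xy, so the expression is invariant.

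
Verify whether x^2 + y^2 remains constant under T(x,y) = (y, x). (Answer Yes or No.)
Yes

Substitute T(x,y) = (y, x) into the expression and compare with the original.

Original: x^2 + y^2
After applying T: (y)^2 + (x)^2 = x^2 + y^2

This is identical to the original x^2 + y^2, so the expression is invariant.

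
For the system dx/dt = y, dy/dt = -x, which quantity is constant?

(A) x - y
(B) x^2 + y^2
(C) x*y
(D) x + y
B

A first integral I satisfies dI/dt = 0 along every solution. Differentiate each option and use the equation of motion:
(A) d/dt[x - y] = y - (-x) = x + y, not identically 0
(B) d/dt[x^2 + y^2] = 2x*dx/dt + 2y*dy/dt = 2x*y + 2y*(-x) = 0
(C) d/dt[x*y] = (dx/dt)y + x(dy/dt) = y^2 - x^2, not identically 0
(D) d/dt[x + y] = y + (-x) = y - x, not identically 0

Only (B) has zero time-derivative. So x^2 + y^2 (the squared radius; trajectories are circles) is the conserved quantity.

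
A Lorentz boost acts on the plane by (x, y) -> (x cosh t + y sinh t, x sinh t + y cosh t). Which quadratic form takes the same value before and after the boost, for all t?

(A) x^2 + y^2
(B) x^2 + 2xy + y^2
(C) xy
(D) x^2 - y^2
D

Write x' = x cosh t + y sinh t, y' = x sinh t + y cosh t and substitute into each option:
(A) x^2 + y^2: (x cosh t + y sinh t)^2 + (x sinh t + y cosh t)^2 = (x^2 + y^2)(cosh^2 t + sinh^2 t) + 4xy sinh t cosh t = (x^2 + y^2) cosh 2t + 2xy sinh 2t   [not invariant for t != 0]
(B) x^2 + 2xy + y^2: (x' + y')^2 with x' + y' = (x + y)(cosh t + sinh t) = (x + y)e^t, so it becomes (x + y)^2 e^(2t)   [not invariant for t != 0]
(C) xy: (x cosh t + y sinh t)(x sinh t + y cosh t) = xy(cosh^2 t + sinh^2 t) + (x^2 + y^2) sinh t cosh t = xy cosh 2t + (x^2 + y^2)(sinh 2t)/2   [not invariant for t != 0]
(D) x^2 - y^2: (x cosh t + y sinh t)^2 - (x sinh t + y cosh t)^2 = x^2(cosh^2 t - sinh^2 t) + 2xy(cosh t sinh t - sinh t cosh t) + y^2(sinh^2 t - cosh^2 t) = x^2 - y^2   [invariant, using cosh^2 t - sinh^2 t = 1]

Only (D) x^2 - y^2 is unchanged; it is the Minkowski form preserved by Lorentz boosts, just as x^2 + y^2 is preserved by ordinary rotations.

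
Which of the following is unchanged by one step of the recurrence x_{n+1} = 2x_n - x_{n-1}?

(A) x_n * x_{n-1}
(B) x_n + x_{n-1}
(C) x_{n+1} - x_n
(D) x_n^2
C

For the recurrence x_{n+1} = 2x_n - x_{n-1}:

If x_{n+1} = 2x_n - x_{n-1}, then:
x_{n+1} - x_n = x_n - x_{n-1}
The first difference is constant throughout the sequence.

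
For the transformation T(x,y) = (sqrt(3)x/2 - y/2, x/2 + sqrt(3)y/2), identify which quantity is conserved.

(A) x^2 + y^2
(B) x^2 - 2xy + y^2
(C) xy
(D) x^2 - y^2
A

An expression E(x,y) is invariant under T if E(T(x,y)) = E(x,y). Here T(x,y) = (sqrt(3)x/2 - y/2, x/2 + sqrt(3)y/2).
Substitute the transformed coordinates into each option and compare with the original:
(A) x^2 + y^2  ->  (sqrt(3)x/2 - y/2)^2 + (x/2 + sqrt(3)y/2)^2 = x^2 + y^2   [equals x^2 + y^2: invariant]
(B) x^2 - 2xy + y^2  ->  (sqrt(3)x/2 - y/2)^2 - 2(sqrt(3)x/2 - y/2)(x/2 + sqrt(3)y/2) + (x/2 + sqrt(3)y/2)^2 = -sqrt(3)x^2/2 + x^2 - xy + sqrt(3)y^2/2 + y^2   [differs from x^2 - 2xy + y^2: not invariant]
(C) xy  ->  (sqrt(3)x/2 - y/2)(x/2 + sqrt(3)y/2) = sqrt(3)x^2/4 + xy/2 - sqrt(3)y^2/4   [differs from xy: not invariant]
(D) x^2 - y^2  ->  (sqrt(3)x/2 - y/2)^2 - (x/2 + sqrt(3)y/2)^2 = x^2/2 - sqrt(3)xy - y^2/2   [differs from x^2 - y^2: not invariant]

Only option (A), x^2 + y^2, is unchanged by the transformation.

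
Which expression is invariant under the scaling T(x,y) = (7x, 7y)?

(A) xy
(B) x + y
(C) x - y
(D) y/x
D

Under the uniform scaling T(x,y) = (7x, 7y):
Substitute the transformed coordinates into each option and compare with the original:
(A) xy  ->  (7x)(7y) = 49xy   [differs from xy: not invariant]
(B) x + y  ->  (7x) + (7y) = 7x + 7y   [differs from x + y: not invariant]
(C) x - y  ->  (7x) - (7y) = 7x - 7y   [differs from x - y: not invariant]
(D) y/x  ->  (7y)/(7x) = y/x   [equals y/x: invariant]

Only option (D), y/x, is unchanged by the transformation.
The common factor 7 cancels in a ratio of coordinates, while sums, products and sums of squares pick up factors of 7 or 49.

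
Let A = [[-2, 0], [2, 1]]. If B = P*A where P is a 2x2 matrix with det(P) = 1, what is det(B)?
-2

By the multiplicative property of determinants, det(B) = det(P*A) = det(P) * det(A) = det(A),
so the determinant is invariant under multiplication by any determinant-1 matrix; we just need det(A).

det(A) = (-2)(1) - (0)(2) = -2 - 0 = -2

Therefore det(B) = 1 * (-2) = -2.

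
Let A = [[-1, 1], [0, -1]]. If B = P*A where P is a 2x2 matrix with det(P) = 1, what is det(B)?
1

By the multiplicative property of determinants, det(B) = det(P*A) = det(P) * det(A) = det(A),
so the determinant is invariant under multiplication by any determinant-1 matrix; we just need det(A).

det(A) = (-1)(-1) - (1)(0) = 1 - 0 = 1

Therefore det(B) = 1 * 1 = 1.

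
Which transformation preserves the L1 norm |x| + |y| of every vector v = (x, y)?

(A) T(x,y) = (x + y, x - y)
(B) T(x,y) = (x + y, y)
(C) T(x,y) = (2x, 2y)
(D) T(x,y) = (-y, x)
D

A transformation preserves a norm if ||T(v)|| = ||v|| for every v; a single vector where the norm changes rules an option out.

(A) T(x,y) = (x + y, x - y): v = (1, 0) has norm |1| + |0| = 1, but T(v) = (1, 1) has norm 2 -- not preserved.
(B) T(x,y) = (x + y, y): v = (0, 1) has norm |0| + |1| = 1, but T(v) = (1, 1) has norm 2 -- not preserved.
(C) T(x,y) = (2x, 2y): v = (1, 0) has norm |1| + |0| = 1, but T(v) = (2, 0) has norm 2 -- not preserved.
(D) T(x,y) = (-y, x): preserves the norm -- it only permutes the coordinates and/or flips signs, which leaves |x| + |y| unchanged.

Therefore the answer is (D).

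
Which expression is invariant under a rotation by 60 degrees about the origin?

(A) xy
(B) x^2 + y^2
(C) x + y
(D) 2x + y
B

A rotation by 60 degrees sends (x, y) to (x/2 - sqrt(3)y/2, sqrt(3)x/2 + y/2).
Substitute the transformed coordinates into each option and compare with the original:
(A) xy  ->  (x/2 - sqrt(3)y/2)(sqrt(3)x/2 + y/2) = sqrt(3)x^2/4 - xy/2 - sqrt(3)y^2/4   [differs from xy: not invariant]
(B) x^2 + y^2  ->  (x/2 - sqrt(3)y/2)^2 + (sqrt(3)x/2 + y/2)^2 = x^2 + y^2   [equals x^2 + y^2: invariant]
(C) x + y  ->  (x/2 - sqrt(3)y/2) + (sqrt(3)x/2 + y/2) = x/2 + sqrt(3)x/2 - sqrt(3)y/2 + y/2   [differs from x + y: not invariant]
(D) 2x + y  ->  2(x/2 - sqrt(3)y/2) + (sqrt(3)x/2 + y/2) = sqrt(3)x/2 + x - sqrt(3)y + y/2   [differs from 2x + y: not invariant]

Only option (B), x^2 + y^2, is unchanged by the transformation.
Geometrically, x^2 + y^2 is the squared distance from the origin, which every rotation about the origin preserves.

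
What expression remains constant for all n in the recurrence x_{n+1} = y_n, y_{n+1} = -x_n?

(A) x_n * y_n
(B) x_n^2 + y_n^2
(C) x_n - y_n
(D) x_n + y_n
B

For the recurrence x_{n+1} = y_n, y_{n+1} = -x_n:

x_{n+1}^2 + y_{n+1}^2 = y_n^2 + (-x_n)^2 = x_n^2 + y_n^2
The sum of squares is conserved (like energy in a harmonic oscillator).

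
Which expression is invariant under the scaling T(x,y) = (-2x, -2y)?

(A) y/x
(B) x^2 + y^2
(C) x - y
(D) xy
A

Under the uniform scaling T(x,y) = (-2x, -2y):
Substitute the transformed coordinates into each option and compare with the original:
(A) y/x  ->  (-2y)/(-2x) = y/x   [equals y/x: invariant]
(B) x^2 + y^2  ->  (-2x)^2 + (-2y)^2 = 4x^2 + 4y^2   [differs from x^2 + y^2: not invariant]
(C) x - y  ->  (-2x) - (-2y) = -2x + 2y   [differs from x - y: not invariant]
(D) xy  ->  (-2x)(-2y) = 4xy   [differs from xy: not invariant]

Only option (A), y/x, is unchanged by the transformation.
The common factor -2 cancels in a ratio of coordinates, while sums, products and sums of squares pick up factors of -2 or 4.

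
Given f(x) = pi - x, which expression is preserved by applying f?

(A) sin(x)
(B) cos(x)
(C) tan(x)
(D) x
A

For f(x) = pi - x:
sin(pi - x) = sin(x), so sine is invariant under this transformation.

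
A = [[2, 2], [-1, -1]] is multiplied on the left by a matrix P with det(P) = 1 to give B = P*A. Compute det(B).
0

By the multiplicative property of determinants, det(B) = det(P*A) = det(P) * det(A) = det(A),
so the determinant is invariant under multiplication by any determinant-1 matrix; we just need det(A).

det(A) = (2)(-1) - (2)(-1) = -2 - (-2) = 0

Therefore det(B) = 1 * 0 = 0.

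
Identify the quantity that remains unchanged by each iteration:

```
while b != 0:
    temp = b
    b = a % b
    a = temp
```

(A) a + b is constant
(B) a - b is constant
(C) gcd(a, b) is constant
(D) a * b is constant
C

A loop invariant must hold before the first iteration and be re-established by every execution of the body.

(C) gcd(a, b) is constant: One iteration replaces (a, b) by (b, a mod b). Since a mod b = a - q*b for an integer q, any common divisor of a and b divides b and a mod b, and conversely; hence gcd(b, a mod b) = gcd(a, b). For instance (20, 9) -> (9, 2) keeps gcd = 1. At exit b = 0 and a = gcd of the original inputs.

The other options fail:
(A) a + b is constant: e.g. (a, b) = (20, 9) -> (9, 2): the sum goes from 29 to 11.
(B) a - b is constant: e.g. (a, b) = (20, 9) -> (9, 2): the difference goes from 11 to 7.
(D) a * b is constant: e.g. (a, b) = (20, 9) -> (9, 2): the product goes from 180 to 18.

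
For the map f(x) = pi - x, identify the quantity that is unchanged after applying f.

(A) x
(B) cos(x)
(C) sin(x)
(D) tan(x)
C

For f(x) = pi - x:
sin(pi - x) = sin(x), so sine is invariant under this transformation.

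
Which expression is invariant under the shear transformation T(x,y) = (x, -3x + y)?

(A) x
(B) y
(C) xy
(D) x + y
A

Under the shear T(x,y) = (x, -3x + y):
Substitute the transformed coordinates into each option and compare with the original:
(A) x  ->  (x) = x   [equals x: invariant]
(B) y  ->  (-3x + y) = -3x + y   [differs from y: not invariant]
(C) xy  ->  (x)(-3x + y) = -3x^2 + xy   [differs from xy: not invariant]
(D) x + y  ->  (x) + (-3x + y) = -2x + y   [differs from x + y: not invariant]

Only option (A), x, is unchanged by the transformation.
A vertical shear moves points parallel to the y-axis, so the x-coordinate (and any function of x alone) is unchanged.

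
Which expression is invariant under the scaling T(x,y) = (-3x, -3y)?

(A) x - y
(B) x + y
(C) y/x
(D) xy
C

Under the uniform scaling T(x,y) = (-3x, -3y):
Substitute the transformed coordinates into each option and compare with the original:
(A) x - y  ->  (-3x) - (-3y) = -3x + 3y   [differs from x - y: not invariant]
(B) x + y  ->  (-3x) + (-3y) = -3x - 3y   [differs from x + y: not invariant]
(C) y/x  ->  (-3y)/(-3x) = y/x   [equals y/x: invariant]
(D) xy  ->  (-3x)(-3y) = 9xy   [differs from xy: not invariant]

Only option (C), y/x, is unchanged by the transformation.
The common factor -3 cancels in a ratio of coordinates, while sums, products and sums of squares pick up factors of -3 or 9.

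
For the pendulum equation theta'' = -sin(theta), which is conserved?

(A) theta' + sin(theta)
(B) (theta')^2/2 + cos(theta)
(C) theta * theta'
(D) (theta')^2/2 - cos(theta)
D

A first integral I satisfies dI/dt = 0 along every solution. Differentiate each option and use the equation of motion:
(A) d/dt[theta' + sin(theta)] = theta'' + cos(theta) theta' = -sin(theta) + theta' cos(theta), not identically 0
(B) d/dt[(theta')^2/2 + cos(theta)] = theta' theta'' - sin(theta) theta' = -2 theta' sin(theta), not identically 0
(C) d/dt[theta * theta'] = (theta')^2 + theta theta'' = (theta')^2 - theta sin(theta), not identically 0
(D) d/dt[(theta')^2/2 - cos(theta)] = theta' theta'' + sin(theta) theta' = theta'(-sin(theta)) + theta' sin(theta) = 0

Only (D) has zero time-derivative. This is the total energy: kinetic (theta')^2/2 plus potential -cos(theta).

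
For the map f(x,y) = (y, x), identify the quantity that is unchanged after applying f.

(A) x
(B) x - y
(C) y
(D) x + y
D

For f(x,y) = (y, x):
After applying f: x' = y, y' = x. So x' + y' = y + x = x + y.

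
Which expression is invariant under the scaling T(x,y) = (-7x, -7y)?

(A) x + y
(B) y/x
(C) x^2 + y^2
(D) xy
B

Under the uniform scaling T(x,y) = (-7x, -7y):
Substitute the transformed coordinates into each option and compare with the original:
(A) x + y  ->  (-7x) + (-7y) = -7x - 7y   [differs from x + y: not invariant]
(B) y/x  ->  (-7y)/(-7x) = y/x   [equals y/x: invariant]
(C) x^2 + y^2  ->  (-7x)^2 + (-7y)^2 = 49x^2 + 49y^2   [differs from x^2 + y^2: not invariant]
(D) xy  ->  (-7x)(-7y) = 49xy   [differs from xy: not invariant]

Only option (B), y/x, is unchanged by the transformation.
The common factor -7 cancels in a ratio of coordinates, while sums, products and sums of squares pick up factors of -7 or 49.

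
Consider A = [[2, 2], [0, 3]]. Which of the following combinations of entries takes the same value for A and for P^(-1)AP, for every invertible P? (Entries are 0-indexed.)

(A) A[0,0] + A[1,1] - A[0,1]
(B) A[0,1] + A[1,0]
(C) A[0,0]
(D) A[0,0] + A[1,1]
D

A[0,0] + A[1,1] is the trace of A. By the cyclic property of the trace, tr(P^(-1)AP) = tr(APP^(-1)) = tr(A), so it is the same for every matrix similar to A.

The other combinations are not similarity invariants. For example, take P = [[1, 1], [1, 2]] (det P = 1), so P^(-1) = [[2, -1], [-1, 1]] and
B = P^(-1)AP = [[5, 6], [-1, 0]].
Evaluating each option on A and on B:
(A) A[0,0] + A[1,1] - A[0,1]: 3 for A, -1 for B -> changes
(B) A[0,1] + A[1,0]: 2 for A, 5 for B -> changes
(C) A[0,0]: 2 for A, 5 for B -> changes
(D) A[0,0] + A[1,1]: 5 for A, 5 for B -> unchanged

Only (D) A[0,0] + A[1,1] = 5 survives (and it does so for every P, not just this one), so it is the invariant.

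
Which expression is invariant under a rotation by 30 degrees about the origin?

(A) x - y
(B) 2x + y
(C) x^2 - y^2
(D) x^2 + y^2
D

A rotation by 30 degrees sends (x, y) to (sqrt(3)x/2 - y/2, x/2 + sqrt(3)y/2).
Substitute the transformed coordinates into each option and compare with the original:
(A) x - y  ->  (sqrt(3)x/2 - y/2) - (x/2 + sqrt(3)y/2) = -x/2 + sqrt(3)x/2 - sqrt(3)y/2 - y/2   [differs from x - y: not invariant]
(B) 2x + y  ->  2(sqrt(3)x/2 - y/2) + (x/2 + sqrt(3)y/2) = x/2 + sqrt(3)x - y + sqrt(3)y/2   [differs from 2x + y: not invariant]
(C) x^2 - y^2  ->  (sqrt(3)x/2 - y/2)^2 - (x/2 + sqrt(3)y/2)^2 = x^2/2 - sqrt(3)xy - y^2/2   [differs from x^2 - y^2: not invariant]
(D) x^2 + y^2  ->  (sqrt(3)x/2 - y/2)^2 + (x/2 + sqrt(3)y/2)^2 = x^2 + y^2   [equals x^2 + y^2: invariant]

Only option (D), x^2 + y^2, is unchanged by the transformation.
Geometrically, x^2 + y^2 is the squared distance from the origin, which every rotation about the origin preserves.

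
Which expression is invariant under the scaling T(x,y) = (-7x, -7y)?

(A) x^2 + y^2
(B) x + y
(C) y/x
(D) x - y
C

Under the uniform scaling T(x,y) = (-7x, -7y):
Substitute the transformed coordinates into each option and compare with the original:
(A) x^2 + y^2  ->  (-7x)^2 + (-7y)^2 = 49x^2 + 49y^2   [differs from x^2 + y^2: not invariant]
(B) x + y  ->  (-7x) + (-7y) = -7x - 7y   [differs from x + y: not invariant]
(C) y/x  ->  (-7y)/(-7x) = y/x   [equals y/x: invariant]
(D) x - y  ->  (-7x) - (-7y) = -7x + 7y   [differs from x - y: not invariant]

Only option (C), y/x, is unchanged by the transformation.
The common factor -7 cancels in a ratio of coordinates, while sums, products and sums of squares pick up factors of -7 or 49.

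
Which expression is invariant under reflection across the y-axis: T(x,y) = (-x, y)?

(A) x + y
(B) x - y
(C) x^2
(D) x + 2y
C

The map is reflection across the y-axis: T(x,y) = (-x, y).
Substitute the transformed coordinates into each option and compare with the original:
(A) x + y  ->  (-x) + (y) = -x + y   [differs from x + y: not invariant]
(B) x - y  ->  (-x) - (y) = -x - y   [differs from x - y: not invariant]
(C) x^2  ->  (-x)^2 = x^2   [equals x^2: invariant]
(D) x + 2y  ->  (-x) + 2(y) = -x + 2y   [differs from x + 2y: not invariant]

Only option (C), x^2, is unchanged by the transformation.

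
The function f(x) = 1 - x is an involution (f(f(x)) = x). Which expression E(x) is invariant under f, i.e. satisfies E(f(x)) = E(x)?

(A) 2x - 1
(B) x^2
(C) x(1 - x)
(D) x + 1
C

Replace x by f(x) = 1 - x in each option and simplify. As a quick numerical cross-check, also compare E(4) with E(f(4)) = E(-3).

(A) 2x - 1  ->  2(1 - x) - 1 = 1 - 2x; check: E(4) = 7 but E(-3) = -7.   [not invariant]
(B) x^2  ->  (1 - x)^2 = (x - 1)^2; check: E(4) = 16 but E(-3) = 9.   [not invariant]
(C) x(1 - x)  ->  (1 - x)(1 - (1 - x)), which simplifies back to x(1 - x); check: E(4) = -12, E(-3) = -12.   [invariant]
(D) x + 1  ->  (1 - x) + 1 = 2 - x; check: E(4) = 5 but E(-3) = -2.   [not invariant]

Only (C) is unchanged. E is symmetric under swapping x with f(x) = 1 - x, which is exactly what an involution does.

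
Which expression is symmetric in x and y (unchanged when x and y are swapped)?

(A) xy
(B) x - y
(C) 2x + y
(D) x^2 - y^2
A

A symmetric expression is unchanged when the variables are permuted; here the transformation to test is the swap (x, y) -> (y, x).
Substitute the transformed coordinates into each option and compare with the original:
(A) xy  ->  (y)(x) = xy   [equals xy: invariant]
(B) x - y  ->  (y) - (x) = -x + y   [differs from x - y: not invariant]
(C) 2x + y  ->  2(y) + (x) = x + 2y   [differs from 2x + y: not invariant]
(D) x^2 - y^2  ->  (y)^2 - (x)^2 = -x^2 + y^2   [differs from x^2 - y^2: not invariant]

Only option (A), xy, is unchanged by the transformation.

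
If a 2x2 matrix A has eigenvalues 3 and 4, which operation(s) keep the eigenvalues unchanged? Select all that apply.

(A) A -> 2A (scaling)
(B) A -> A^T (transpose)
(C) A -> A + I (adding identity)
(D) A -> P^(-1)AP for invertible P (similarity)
B and D

Eigenvalues are preserved by:
1. Similarity transformations: A -> P^(-1)AP (same characteristic polynomial)
2. Transpose: A^T has the same eigenvalues as A

Eigenvalues are NOT preserved by:
- Adding identity: eigenvalues become 3+1, 4+1
- Scaling: eigenvalues become 6, 8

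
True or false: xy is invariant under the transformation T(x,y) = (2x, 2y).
False

Substitute T(x,y) = (2x, 2y) into the expression and compare with the original.

Original: xy
After applying T: (2x)(2y) = 4xy

This differs from the original xy (difference: 3xy), so the expression is NOT invariant.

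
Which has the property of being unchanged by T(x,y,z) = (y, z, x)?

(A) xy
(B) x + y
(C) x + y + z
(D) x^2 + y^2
C

Apply T(x,y,z) = (y, z, x) to each option, i.e. replace (x, y, z) by the transformed coordinates.
Substitute the transformed coordinates into each option and compare with the original:
(A) xy  ->  (y)(z) = yz   [differs from xy: not invariant]
(B) x + y  ->  (y) + (z) = y + z   [differs from x + y: not invariant]
(C) x + y + z  ->  (y) + (z) + (x) = x + y + z   [equals x + y + z: invariant]
(D) x^2 + y^2  ->  (y)^2 + (z)^2 = y^2 + z^2   [differs from x^2 + y^2: not invariant]

Only option (C), x + y + z, is unchanged by the transformation.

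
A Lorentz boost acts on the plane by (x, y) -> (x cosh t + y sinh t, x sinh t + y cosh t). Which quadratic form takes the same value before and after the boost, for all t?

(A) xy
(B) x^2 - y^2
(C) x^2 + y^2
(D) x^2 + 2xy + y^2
B

Write x' = x cosh t + y sinh t, y' = x sinh t + y cosh t and substitute into each option:
(A) xy: (x cosh t + y sinh t)(x sinh t + y cosh t) = xy(cosh^2 t + sinh^2 t) + (x^2 + y^2) sinh t cosh t = xy cosh 2t + (x^2 + y^2)(sinh 2t)/2   [not invariant for t != 0]
(B) x^2 - y^2: (x cosh t + y sinh t)^2 - (x sinh t + y cosh t)^2 = x^2(cosh^2 t - sinh^2 t) + 2xy(cosh t sinh t - sinh t cosh t) + y^2(sinh^2 t - cosh^2 t) = x^2 - y^2   [invariant, using cosh^2 t - sinh^2 t = 1]
(C) x^2 + y^2: (x cosh t + y sinh t)^2 + (x sinh t + y cosh t)^2 = (x^2 + y^2)(cosh^2 t + sinh^2 t) + 4xy sinh t cosh t = (x^2 + y^2) cosh 2t + 2xy sinh 2t   [not invariant for t != 0]
(D) x^2 + 2xy + y^2: (x' + y')^2 with x' + y' = (x + y)(cosh t + sinh t) = (x + y)e^t, so it becomes (x + y)^2 e^(2t)   [not invariant for t != 0]

Only (B) x^2 - y^2 is unchanged; it is the Minkowski form preserved by Lorentz boosts, just as x^2 + y^2 is preserved by ordinary rotations.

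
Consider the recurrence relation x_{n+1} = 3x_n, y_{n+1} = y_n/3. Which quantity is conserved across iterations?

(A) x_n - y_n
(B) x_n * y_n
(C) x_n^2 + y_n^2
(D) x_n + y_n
B

For the recurrence x_{n+1} = 3x_n, y_{n+1} = y_n/3:

x_{n+1} * y_{n+1} = (3x_n) * (y_n/3) = x_n * y_n
The product is conserved.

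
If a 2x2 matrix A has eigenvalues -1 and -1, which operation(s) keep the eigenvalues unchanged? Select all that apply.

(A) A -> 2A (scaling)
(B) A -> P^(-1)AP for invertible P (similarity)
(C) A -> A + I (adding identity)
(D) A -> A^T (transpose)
B and D

Eigenvalues are preserved by:
1. Similarity transformations: A -> P^(-1)AP (same characteristic polynomial)
2. Transpose: A^T has the same eigenvalues as A

Eigenvalues are NOT preserved by:
- Adding identity: eigenvalues become -1+1, -1+1
- Scaling: eigenvalues become -2, -2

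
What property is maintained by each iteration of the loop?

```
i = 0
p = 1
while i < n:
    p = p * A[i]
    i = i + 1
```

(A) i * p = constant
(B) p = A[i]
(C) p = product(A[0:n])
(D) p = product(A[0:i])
D

A loop invariant must hold before the first iteration and be re-established by every execution of the body.

(D) p = product(A[0:i]): Initially i = 0 and p = 1 = product of the empty slice A[0:0]. If p = product(A[0:i]) holds at the top of an iteration, the body sets p to product(A[0:i]) * A[i] = product(A[0:i+1]) and then i to i+1, so the property is restored. At exit i = n, giving p = product(A[0:n]).

The other options fail:
(A) i * p = constant: initially i * p = 0, but after one iteration it is 1 * A[0], which is nonzero in general.
(B) p = A[i]: after the first iteration p = A[0] but i = 1; in general p is a product of several elements, not a single one.
(C) p = product(A[0:n]): false before the loop (p = 1, not the full product) -- it only becomes true at exit.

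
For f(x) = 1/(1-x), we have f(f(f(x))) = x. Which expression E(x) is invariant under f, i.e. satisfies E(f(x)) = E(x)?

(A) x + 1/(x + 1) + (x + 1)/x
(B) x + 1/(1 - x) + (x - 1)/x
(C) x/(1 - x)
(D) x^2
B

Replace x by f(x) = 1/(1 - x) in each option and simplify. As a quick numerical cross-check, also compare E(5) with E(f(5)) = E(-1/4).

(A) x + 1/(x + 1) + (x + 1)/x  ->  (1/(1 - x)) + 1/((1/(1 - x)) + 1) + ((1/(1 - x)) + 1)/(1/(1 - x)) = (-x^3 + 6x^2 - 11x + 7)/(x^2 - 3x + 2); check: E(5) = 191/30 but E(-1/4) = -23/12.   [not invariant]
(B) x + 1/(1 - x) + (x - 1)/x  ->  (1/(1 - x)) + 1/(1 - (1/(1 - x))) + ((1/(1 - x)) - 1)/(1/(1 - x)), which simplifies back to x + 1/(1 - x) + (x - 1)/x; check: E(5) = 111/20, E(-1/4) = 111/20.   [invariant]
(C) x/(1 - x)  ->  (1/(1 - x))/(1 - (1/(1 - x))) = -1/x; check: E(5) = -5/4 but E(-1/4) = -1/5.   [not invariant]
(D) x^2  ->  (1/(1 - x))^2 = (x - 1)^(-2); check: E(5) = 25 but E(-1/4) = 1/16.   [not invariant]

Only (B) is unchanged. Indeed f(f(x)) = 1/(1 - 1/(1-x)) = (1-x)/(-x) = (x-1)/x, so E(x) = x + f(x) + f(f(x)) is the sum over the whole 3-cycle; applying f just permutes the three terms cyclically (x -> f(x) -> f(f(x)) -> x), leaving the sum unchanged.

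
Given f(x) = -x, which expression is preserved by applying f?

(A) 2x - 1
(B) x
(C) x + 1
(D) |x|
D

For f(x) = -x:
Applying f replaces x by -x. Since |-x| = |x|, the absolute value is unchanged by f, whereas x -> -x, 2x - 1 -> -2x - 1 and x + 1 -> -x + 1 all change.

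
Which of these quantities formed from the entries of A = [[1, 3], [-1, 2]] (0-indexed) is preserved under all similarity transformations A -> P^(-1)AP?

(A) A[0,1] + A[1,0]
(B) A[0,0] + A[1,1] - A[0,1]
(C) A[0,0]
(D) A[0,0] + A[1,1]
D

A[0,0] + A[1,1] is the trace of A. By the cyclic property of the trace, tr(P^(-1)AP) = tr(APP^(-1)) = tr(A), so it is the same for every matrix similar to A.

The other combinations are not similarity invariants. For example, take P = [[1, 2], [0, 1]] (det P = 1), so P^(-1) = [[1, -2], [0, 1]] and
B = P^(-1)AP = [[3, 5], [-1, 0]].
Evaluating each option on A and on B:
(A) A[0,1] + A[1,0]: 2 for A, 4 for B -> changes
(B) A[0,0] + A[1,1] - A[0,1]: 0 for A, -2 for B -> changes
(C) A[0,0]: 1 for A, 3 for B -> changes
(D) A[0,0] + A[1,1]: 3 for A, 3 for B -> unchanged

Only (D) A[0,0] + A[1,1] = 3 survives (and it does so for every P, not just this one), so it is the invariant.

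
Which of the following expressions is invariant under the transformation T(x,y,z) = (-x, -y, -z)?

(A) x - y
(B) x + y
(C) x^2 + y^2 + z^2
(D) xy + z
C

Apply T(x,y,z) = (-x, -y, -z) to each option, i.e. replace (x, y, z) by the transformed coordinates.
Substitute the transformed coordinates into each option and compare with the original:
(A) x - y  ->  (-x) - (-y) = -x + y   [differs from x - y: not invariant]
(B) x + y  ->  (-x) + (-y) = -x - y   [differs from x + y: not invariant]
(C) x^2 + y^2 + z^2  ->  (-x)^2 + (-y)^2 + (-z)^2 = x^2 + y^2 + z^2   [equals x^2 + y^2 + z^2: invariant]
(D) xy + z  ->  (-x)(-y) + (-z) = xy - z   [differs from xy + z: not invariant]

Only option (C), x^2 + y^2 + z^2, is unchanged by the transformation.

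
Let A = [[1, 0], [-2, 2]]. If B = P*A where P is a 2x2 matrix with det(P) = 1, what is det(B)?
2

By the multiplicative property of determinants, det(B) = det(P*A) = det(P) * det(A) = det(A),
so the determinant is invariant under multiplication by any determinant-1 matrix; we just need det(A).

det(A) = (1)(2) - (0)(-2) = 2 - 0 = 2

Therefore det(B) = 1 * 2 = 2.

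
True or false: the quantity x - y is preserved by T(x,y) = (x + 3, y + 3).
True

Substitute T(x,y) = (x + 3, y + 3) into the expression and compare with the original.

Original: x - y
After applying T: (x + 3) - (y + 3) = x - y

This is identical to the original x - y, so the expression is invariant.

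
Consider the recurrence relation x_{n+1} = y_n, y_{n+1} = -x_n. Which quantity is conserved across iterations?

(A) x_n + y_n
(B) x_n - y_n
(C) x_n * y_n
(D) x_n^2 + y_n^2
D

For the recurrence x_{n+1} = y_n, y_{n+1} = -x_n:

x_{n+1}^2 + y_{n+1}^2 = y_n^2 + (-x_n)^2 = x_n^2 + y_n^2
The sum of squares is conserved (like energy in a harmonic oscillator).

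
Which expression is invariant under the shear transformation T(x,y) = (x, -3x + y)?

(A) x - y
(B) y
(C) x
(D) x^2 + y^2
C

Under the shear T(x,y) = (x, -3x + y):
Substitute the transformed coordinates into each option and compare with the original:
(A) x - y  ->  (x) - (-3x + y) = 4x - y   [differs from x - y: not invariant]
(B) y  ->  (-3x + y) = -3x + y   [differs from y: not invariant]
(C) x  ->  (x) = x   [equals x: invariant]
(D) x^2 + y^2  ->  (x)^2 + (-3x + y)^2 = 10x^2 - 6xy + y^2   [differs from x^2 + y^2: not invariant]

Only option (C), x, is unchanged by the transformation.
A vertical shear moves points parallel to the y-axis, so the x-coordinate (and any function of x alone) is unchanged.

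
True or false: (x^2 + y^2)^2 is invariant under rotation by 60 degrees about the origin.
True

Applying rotation by 60 degrees: x' = x*cos(60 degrees) - y*sin(60 degrees) = x/2 - sqrt(3)y/2, y' = x*sin(60 degrees) + y*cos(60 degrees) = sqrt(3)x/2 + y/2

Substituting into (x^2 + y^2)^2:
((x/2 - sqrt(3)y/2)^2 + (sqrt(3)x/2 + y/2)^2)^2
= x^4 + 2x^2y^2 + y^4 = (x^2 + y^2)^2

This equals the original expression (x^2 + y^2)^2, so it IS invariant.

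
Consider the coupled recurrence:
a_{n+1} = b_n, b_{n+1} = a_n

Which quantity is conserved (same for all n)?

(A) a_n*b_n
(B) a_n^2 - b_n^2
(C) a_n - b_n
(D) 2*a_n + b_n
A

Replace a_n by a_{n+1} = b_n and b_n by b_{n+1} = a_n in each option and simplify:
(A) a_n*b_n  ->  (b_n)*(a_n) = a_n*b_n   [conserved]
(B) a_n^2 - b_n^2  ->  (b_n)^2 - (a_n)^2 = -a_n^2 + b_n^2   [not conserved]
(C) a_n - b_n  ->  (b_n) - (a_n) = -a_n + b_n   [not conserved]
(D) 2*a_n + b_n  ->  2*(b_n) + (a_n) = a_n + 2*b_n   [not conserved]

Only (A) a_n*b_n returns to itself after one step, so it is the conserved quantity.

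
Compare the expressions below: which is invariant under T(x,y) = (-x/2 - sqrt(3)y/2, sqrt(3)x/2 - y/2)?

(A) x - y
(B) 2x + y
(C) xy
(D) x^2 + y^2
D

An expression E(x,y) is invariant under T if E(T(x,y)) = E(x,y). Here T(x,y) = (-x/2 - sqrt(3)y/2, sqrt(3)x/2 - y/2).
Substitute the transformed coordinates into each option and compare with the original:
(A) x - y  ->  (-x/2 - sqrt(3)y/2) - (sqrt(3)x/2 - y/2) = -sqrt(3)x/2 - x/2 - sqrt(3)y/2 + y/2   [differs from x - y: not invariant]
(B) 2x + y  ->  2(-x/2 - sqrt(3)y/2) + (sqrt(3)x/2 - y/2) = -x + sqrt(3)x/2 - sqrt(3)y - y/2   [differs from 2x + y: not invariant]
(C) xy  ->  (-x/2 - sqrt(3)y/2)(sqrt(3)x/2 - y/2) = -sqrt(3)x^2/4 - xy/2 + sqrt(3)y^2/4   [differs from xy: not invariant]
(D) x^2 + y^2  ->  (-x/2 - sqrt(3)y/2)^2 + (sqrt(3)x/2 - y/2)^2 = x^2 + y^2   [equals x^2 + y^2: invariant]

Only option (D), x^2 + y^2, is unchanged by the transformation.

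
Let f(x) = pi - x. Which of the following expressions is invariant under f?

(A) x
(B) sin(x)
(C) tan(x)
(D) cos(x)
B

For f(x) = pi - x:
sin(pi - x) = sin(x), so sine is invariant under this transformation.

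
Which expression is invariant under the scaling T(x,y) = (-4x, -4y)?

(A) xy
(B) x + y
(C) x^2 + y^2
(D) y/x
D

Under the uniform scaling T(x,y) = (-4x, -4y):
Substitute the transformed coordinates into each option and compare with the original:
(A) xy  ->  (-4x)(-4y) = 16xy   [differs from xy: not invariant]
(B) x + y  ->  (-4x) + (-4y) = -4x - 4y   [differs from x + y: not invariant]
(C) x^2 + y^2  ->  (-4x)^2 + (-4y)^2 = 16x^2 + 16y^2   [differs from x^2 + y^2: not invariant]
(D) y/x  ->  (-4y)/(-4x) = y/x   [equals y/x: invariant]

Only option (D), y/x, is unchanged by the transformation.
The common factor -4 cancels in a ratio of coordinates, while sums, products and sums of squares pick up factors of -4 or 16.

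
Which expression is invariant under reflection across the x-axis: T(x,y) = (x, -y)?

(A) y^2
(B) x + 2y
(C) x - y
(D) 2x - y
A

The map is reflection across the x-axis: T(x,y) = (x, -y).
Substitute the transformed coordinates into each option and compare with the original:
(A) y^2  ->  (-y)^2 = y^2   [equals y^2: invariant]
(B) x + 2y  ->  (x) + 2(-y) = x - 2y   [differs from x + 2y: not invariant]
(C) x - y  ->  (x) - (-y) = x + y   [differs from x - y: not invariant]
(D) 2x - y  ->  2(x) - (-y) = 2x + y   [differs from 2x - y: not invariant]

Only option (A), y^2, is unchanged by the transformation.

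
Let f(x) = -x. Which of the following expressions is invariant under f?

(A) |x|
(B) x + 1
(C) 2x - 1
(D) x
A

For f(x) = -x:
Applying f replaces x by -x. Since |-x| = |x|, the absolute value is unchanged by f, whereas x -> -x, 2x - 1 -> -2x - 1 and x + 1 -> -x + 1 all change.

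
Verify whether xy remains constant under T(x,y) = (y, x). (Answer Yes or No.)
Yes

Substitute T(x,y) = (y, x) into the expression and compare with the original.

Original: xy
After applying T: (y)(x) = xy

This is identical to the original xy, so the expression is invariant.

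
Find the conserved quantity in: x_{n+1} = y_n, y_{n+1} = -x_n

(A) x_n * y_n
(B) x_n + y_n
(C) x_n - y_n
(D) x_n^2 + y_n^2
D

For the recurrence x_{n+1} = y_n, y_{n+1} = -x_n:

x_{n+1}^2 + y_{n+1}^2 = y_n^2 + (-x_n)^2 = x_n^2 + y_n^2
The sum of squares is conserved (like energy in a harmonic oscillator).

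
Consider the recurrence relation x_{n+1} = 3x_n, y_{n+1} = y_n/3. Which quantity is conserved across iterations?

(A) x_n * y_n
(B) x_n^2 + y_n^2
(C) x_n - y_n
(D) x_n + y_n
A

For the recurrence x_{n+1} = 3x_n, y_{n+1} = y_n/3:

x_{n+1} * y_{n+1} = (3x_n) * (y_n/3) = x_n * y_n
The product is conserved.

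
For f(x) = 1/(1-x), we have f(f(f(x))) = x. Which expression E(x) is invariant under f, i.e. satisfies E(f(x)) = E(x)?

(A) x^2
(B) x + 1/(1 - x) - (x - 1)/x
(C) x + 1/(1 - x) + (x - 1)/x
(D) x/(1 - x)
C

Replace x by f(x) = 1/(1 - x) in each option and simplify. As a quick numerical cross-check, also compare E(5) with E(f(5)) = E(-1/4).

(A) x^2  ->  (1/(1 - x))^2 = (x - 1)^(-2); check: E(5) = 25 but E(-1/4) = 1/16.   [not invariant]
(B) x + 1/(1 - x) - (x - 1)/x  ->  (1/(1 - x)) + 1/(1 - (1/(1 - x))) - ((1/(1 - x)) - 1)/(1/(1 - x)) = (x^2(1 - x) - x + (x - 1)^2)/(x(x - 1)); check: E(5) = 79/20 but E(-1/4) = -89/20.   [not invariant]
(C) x + 1/(1 - x) + (x - 1)/x  ->  (1/(1 - x)) + 1/(1 - (1/(1 - x))) + ((1/(1 - x)) - 1)/(1/(1 - x)), which simplifies back to x + 1/(1 - x) + (x - 1)/x; check: E(5) = 111/20, E(-1/4) = 111/20.   [invariant]
(D) x/(1 - x)  ->  (1/(1 - x))/(1 - (1/(1 - x))) = -1/x; check: E(5) = -5/4 but E(-1/4) = -1/5.   [not invariant]

Only (C) is unchanged. Indeed f(f(x)) = 1/(1 - 1/(1-x)) = (1-x)/(-x) = (x-1)/x, so E(x) = x + f(x) + f(f(x)) is the sum over the whole 3-cycle; applying f just permutes the three terms cyclically (x -> f(x) -> f(f(x)) -> x), leaving the sum unchanged.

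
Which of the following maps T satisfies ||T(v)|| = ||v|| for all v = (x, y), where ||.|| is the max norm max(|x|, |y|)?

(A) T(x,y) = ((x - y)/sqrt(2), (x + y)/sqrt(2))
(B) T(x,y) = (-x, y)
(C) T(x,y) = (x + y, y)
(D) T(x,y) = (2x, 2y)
B

A transformation preserves a norm if ||T(v)|| = ||v|| for every v; a single vector where the norm changes rules an option out.

(A) T(x,y) = ((x - y)/sqrt(2), (x + y)/sqrt(2)): v = (1, 0) has norm max(|1|, |0|) = 1, but T(v) = (sqrt(2)/2, sqrt(2)/2) has norm sqrt(2)/2 -- not preserved.
(B) T(x,y) = (-x, y): preserves the norm -- it only permutes the coordinates and/or flips signs, which leaves max(|x|, |y|) unchanged.
(C) T(x,y) = (x + y, y): v = (1, 1) has norm max(|1|, |1|) = 1, but T(v) = (2, 1) has norm 2 -- not preserved.
(D) T(x,y) = (2x, 2y): v = (1, 0) has norm max(|1|, |0|) = 1, but T(v) = (2, 0) has norm 2 -- not preserved.

Therefore the answer is (B).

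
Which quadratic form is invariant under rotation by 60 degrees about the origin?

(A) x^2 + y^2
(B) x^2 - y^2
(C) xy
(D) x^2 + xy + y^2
A

Rotation by 60 degrees sends (x, y) to (x/2 - sqrt(3)y/2, sqrt(3)x/2 + y/2).
Substitute the transformed coordinates into each option and compare with the original:
(A) x^2 + y^2  ->  (x/2 - sqrt(3)y/2)^2 + (sqrt(3)x/2 + y/2)^2 = x^2 + y^2   [equals x^2 + y^2: invariant]
(B) x^2 - y^2  ->  (x/2 - sqrt(3)y/2)^2 - (sqrt(3)x/2 + y/2)^2 = -x^2/2 - sqrt(3)xy + y^2/2   [differs from x^2 - y^2: not invariant]
(C) xy  ->  (x/2 - sqrt(3)y/2)(sqrt(3)x/2 + y/2) = sqrt(3)x^2/4 - xy/2 - sqrt(3)y^2/4   [differs from xy: not invariant]
(D) x^2 + xy + y^2  ->  (x/2 - sqrt(3)y/2)^2 + (x/2 - sqrt(3)y/2)(sqrt(3)x/2 + y/2) + (sqrt(3)x/2 + y/2)^2 = sqrt(3)x^2/4 + x^2 - xy/2 - sqrt(3)y^2/4 + y^2   [differs from x^2 + xy + y^2: not invariant]

Only option (A), x^2 + y^2, is unchanged by the transformation.
x^2 + y^2 is the squared distance from the origin, which rotations preserve.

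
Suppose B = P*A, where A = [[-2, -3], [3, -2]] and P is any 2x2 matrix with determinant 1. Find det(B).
13

By the multiplicative property of determinants, det(B) = det(P*A) = det(P) * det(A) = det(A),
so the determinant is invariant under multiplication by any determinant-1 matrix; we just need det(A).

det(A) = (-2)(-2) - (-3)(3) = 4 - (-9) = 13

Therefore det(B) = 1 * 13 = 13.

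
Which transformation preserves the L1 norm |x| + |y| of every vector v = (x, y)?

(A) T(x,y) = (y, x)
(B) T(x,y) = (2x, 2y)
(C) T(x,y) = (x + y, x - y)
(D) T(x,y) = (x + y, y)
A

A transformation preserves a norm if ||T(v)|| = ||v|| for every v; a single vector where the norm changes rules an option out.

(A) T(x,y) = (y, x): preserves the norm -- it only permutes the coordinates and/or flips signs, which leaves |x| + |y| unchanged.
(B) T(x,y) = (2x, 2y): v = (1, 0) has norm |1| + |0| = 1, but T(v) = (2, 0) has norm 2 -- not preserved.
(C) T(x,y) = (x + y, x - y): v = (1, 0) has norm |1| + |0| = 1, but T(v) = (1, 1) has norm 2 -- not preserved.
(D) T(x,y) = (x + y, y): v = (0, 1) has norm |0| + |1| = 1, but T(v) = (1, 1) has norm 2 -- not preserved.

Therefore the answer is (A).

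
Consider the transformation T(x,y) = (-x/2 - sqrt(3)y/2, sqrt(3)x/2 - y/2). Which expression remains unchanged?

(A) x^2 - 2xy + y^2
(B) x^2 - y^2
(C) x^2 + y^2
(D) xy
C

An expression E(x,y) is invariant under T if E(T(x,y)) = E(x,y). Here T(x,y) = (-x/2 - sqrt(3)y/2, sqrt(3)x/2 - y/2).
Substitute the transformed coordinates into each option and compare with the original:
(A) x^2 - 2xy + y^2  ->  (-x/2 - sqrt(3)y/2)^2 - 2(-x/2 - sqrt(3)y/2)(sqrt(3)x/2 - y/2) + (sqrt(3)x/2 - y/2)^2 = sqrt(3)x^2/2 + x^2 + xy - sqrt(3)y^2/2 + y^2   [differs from x^2 - 2xy + y^2: not invariant]
(B) x^2 - y^2  ->  (-x/2 - sqrt(3)y/2)^2 - (sqrt(3)x/2 - y/2)^2 = -x^2/2 + sqrt(3)xy + y^2/2   [differs from x^2 - y^2: not invariant]
(C) x^2 + y^2  ->  (-x/2 - sqrt(3)y/2)^2 + (sqrt(3)x/2 - y/2)^2 = x^2 + y^2   [equals x^2 + y^2: invariant]
(D) xy  ->  (-x/2 - sqrt(3)y/2)(sqrt(3)x/2 - y/2) = -sqrt(3)x^2/4 - xy/2 + sqrt(3)y^2/4   [differs from xy: not invariant]

Only option (C), x^2 + y^2, is unchanged by the transformation.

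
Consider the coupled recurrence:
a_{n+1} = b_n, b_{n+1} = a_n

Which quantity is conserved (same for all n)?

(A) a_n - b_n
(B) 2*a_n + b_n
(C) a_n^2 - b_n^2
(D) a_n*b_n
D

Replace a_n by a_{n+1} = b_n and b_n by b_{n+1} = a_n in each option and simplify:
(A) a_n - b_n  ->  (b_n) - (a_n) = -a_n + b_n   [not conserved]
(B) 2*a_n + b_n  ->  2*(b_n) + (a_n) = a_n + 2*b_n   [not conserved]
(C) a_n^2 - b_n^2  ->  (b_n)^2 - (a_n)^2 = -a_n^2 + b_n^2   [not conserved]
(D) a_n*b_n  ->  (b_n)*(a_n) = a_n*b_n   [conserved]

Only (D) a_n*b_n returns to itself after one step, so it is the conserved quantity.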